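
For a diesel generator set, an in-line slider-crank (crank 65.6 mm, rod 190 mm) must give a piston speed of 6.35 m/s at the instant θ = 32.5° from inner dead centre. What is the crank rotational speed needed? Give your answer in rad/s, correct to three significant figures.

139

For an in-line slider-crank, |v_piston| = rω|sinθ|·[1 + r cosθ/√(L² − r² sin²θ)].
With r = 0.0656 m, L = 0.19 m, θ = 32.5°: the bracketed kinematic factor |dx/dθ| = 0.045692 m.
ω = v/|dx/dθ| = 6.35/0.045692 = 138.97 rad/s.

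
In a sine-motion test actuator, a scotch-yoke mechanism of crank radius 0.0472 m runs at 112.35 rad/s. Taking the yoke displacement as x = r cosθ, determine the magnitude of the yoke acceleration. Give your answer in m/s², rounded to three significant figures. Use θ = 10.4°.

ω = 112.3 rad/s
x = r cosθ ⇒ ẍ = −rω² cosθ (ω constant).
|a| = rω²|cosθ| = 0.0472·(112.3)²·|cos 10.4°| = 586 m/s².

586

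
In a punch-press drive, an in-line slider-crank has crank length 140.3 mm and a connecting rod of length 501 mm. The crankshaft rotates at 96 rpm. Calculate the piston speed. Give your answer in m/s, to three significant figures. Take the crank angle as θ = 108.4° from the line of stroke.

ω = 2π·96/60 = 10.05 rad/s
For an in-line slider-crank, x = r cosθ + √(L² − r² sin²θ), so v = −rω sinθ·[1 + r cosθ/√(L² − r² sin²θ)].
With r = 0.1403 m, L = 0.501 m, θ = 108.4°: √(L² − r² sin²θ) = 0.48299 m.
v = −0.1403·10.05·0.94888·[1 + 0.1403·-0.31565/0.48299] = -1.2156 m/s.
|v| = 1.2156 m/s.

1.22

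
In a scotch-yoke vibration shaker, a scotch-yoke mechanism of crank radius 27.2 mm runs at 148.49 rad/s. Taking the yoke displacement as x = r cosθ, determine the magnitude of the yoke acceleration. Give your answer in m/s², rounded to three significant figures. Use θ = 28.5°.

527

ω = 148.5 rad/s
x = r cosθ ⇒ ẍ = −rω² cosθ (ω constant).
|a| = rω²|cosθ| = 0.0272·(148.5)²·|cos 28.5°| = 527.06 m/s².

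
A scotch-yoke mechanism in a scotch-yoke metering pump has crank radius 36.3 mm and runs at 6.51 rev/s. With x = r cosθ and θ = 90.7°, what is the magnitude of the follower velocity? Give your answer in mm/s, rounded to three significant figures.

1480

ω = 40.9 rad/s (from 6.51 rev/s).
x = r cosθ ⇒ ẋ = −rω sinθ.
|v| = rω|sinθ| = 0.0363·40.9·|sin 90.7°| = 1.4847 m/s = 1484.7 mm/s.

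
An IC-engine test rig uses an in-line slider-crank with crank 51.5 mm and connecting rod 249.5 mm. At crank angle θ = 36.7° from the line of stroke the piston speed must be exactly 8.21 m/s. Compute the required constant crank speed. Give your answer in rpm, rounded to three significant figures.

2180

For an in-line slider-crank, |v_piston| = rω|sinθ|·[1 + r cosθ/√(L² − r² sin²θ)].
With r = 0.0515 m, L = 0.2495 m, θ = 36.7°: the bracketed kinematic factor |dx/dθ| = 0.035911 m.
ω = v/|dx/dθ| = 8.21/0.035911 = 228.62 rad/s.
N = 60ω/(2π) = 2183.2 rpm.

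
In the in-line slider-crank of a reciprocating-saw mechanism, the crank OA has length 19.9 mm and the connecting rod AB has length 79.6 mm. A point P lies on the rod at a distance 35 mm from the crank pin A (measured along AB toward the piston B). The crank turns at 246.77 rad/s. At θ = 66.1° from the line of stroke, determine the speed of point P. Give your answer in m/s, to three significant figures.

ω = 246.8 rad/s.  Crank-pin speed |V_A| = rω = 4.9107 m/s, perpendicular to OA.
Rod angle: sinφ = −(r/L) sinθ ⇒ φ = -13.213°; ω_rod = −rω cosθ/√(L²−r²sin²θ) = -25.674 rad/s.
V_P = V_A + ω_rod × AP, with AP = 0.035 m along the rod.
Components: V_Px = −rω sinθ − a·ω_rod·sinφ = -4.695 m/s;  V_Py = rω cosθ + a·ω_rod·cosφ = +1.1147 m/s.
|V_P| = √(V_Px² + V_Py²) = 4.8256 m/s.

4.83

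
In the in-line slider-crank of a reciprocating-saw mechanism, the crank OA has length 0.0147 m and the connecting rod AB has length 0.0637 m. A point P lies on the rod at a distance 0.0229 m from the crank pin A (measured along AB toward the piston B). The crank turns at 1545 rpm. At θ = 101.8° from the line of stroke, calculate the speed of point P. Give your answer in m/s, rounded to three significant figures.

ω = 161.8 rad/s.  Crank-pin speed |V_A| = rω = 2.3783 m/s, perpendicular to OA.
Rod angle: sinφ = −(r/L) sinθ ⇒ φ = -13.055°; ω_rod = −rω cosθ/√(L²−r²sin²θ) = +7.8378 rad/s.
V_P = V_A + ω_rod × AP, with AP = 0.0229 m along the rod.
Components: V_Px = −rω sinθ − a·ω_rod·sinφ = -2.2875 m/s;  V_Py = rω cosθ + a·ω_rod·cosφ = -0.31152 m/s.
|V_P| = √(V_Px² + V_Py²) = 2.3087 m/s.

2.31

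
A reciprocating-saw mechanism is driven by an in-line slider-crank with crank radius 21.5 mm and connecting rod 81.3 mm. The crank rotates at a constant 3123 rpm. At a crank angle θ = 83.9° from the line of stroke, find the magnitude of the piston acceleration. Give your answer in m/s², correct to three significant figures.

371

ω = 2π·3123/60 = 327 rad/s
x(θ) = r cosθ + √(L² − r² sin²θ); with ω constant, a = ω²·d²x/dθ².
d²x/dθ² = −r cosθ − r²(cos2θ)/√u − r⁴ sin²2θ/(4u^{3/2}),  u = L² − r² sin²θ = 0.00615266 m².
Substituting r = 0.0215 m, L = 0.0813 m, θ = 83.9°: d²x/dθ² = +0.0034704 m.
a = ω²·d²x/dθ² = (327)²·(+0.0034704) = +371.18 m/s²;  |a| = 371.18 m/s².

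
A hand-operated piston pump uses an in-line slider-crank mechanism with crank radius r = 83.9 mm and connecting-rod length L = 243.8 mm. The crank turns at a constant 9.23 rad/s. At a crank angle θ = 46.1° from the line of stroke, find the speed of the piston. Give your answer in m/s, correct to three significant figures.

0.695

ω = 9.23 rad/s
For an in-line slider-crank, x = r cosθ + √(L² − r² sin²θ), so v = −rω sinθ·[1 + r cosθ/√(L² − r² sin²θ)].
With r = 0.0839 m, L = 0.2438 m, θ = 46.1°: √(L² − r² sin²θ) = 0.23619 m.
v = −0.0839·9.23·0.72055·[1 + 0.0839·0.69340/0.23619] = -0.69544 m/s.
|v| = 0.69544 m/s.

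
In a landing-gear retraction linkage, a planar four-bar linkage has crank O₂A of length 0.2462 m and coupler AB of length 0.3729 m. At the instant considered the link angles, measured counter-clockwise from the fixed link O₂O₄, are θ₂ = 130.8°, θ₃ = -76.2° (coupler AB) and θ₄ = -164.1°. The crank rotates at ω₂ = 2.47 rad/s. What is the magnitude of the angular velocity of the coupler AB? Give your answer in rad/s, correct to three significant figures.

1.48

ω₂ = 2.47 rad/s
Differentiating the loop-closure r₂e^{iθ₂}+r₃e^{iθ₃}=r₁+r₄e^{iθ₄} gives r₂ω₂e^{iθ₂}+r₃ω₃e^{iθ₃}=r₄ω₄e^{iθ₄}.
Eliminating the other unknown: ω₃ = r₂ω₂ sin(θ₄−θ₂) / [r₃ sin(θ₃−θ₄)].
Numerator sine = +0.90704; denominator sine = +0.99933.
Result = 0.2462·2.47·(+0.90704) / (0.3729·(+0.99933)) = +1.4802 rad/s; magnitude 1.4802 rad/s.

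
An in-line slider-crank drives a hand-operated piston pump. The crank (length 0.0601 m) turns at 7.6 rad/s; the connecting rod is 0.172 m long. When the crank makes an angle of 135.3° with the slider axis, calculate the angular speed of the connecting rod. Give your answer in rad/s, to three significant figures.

ω = 7.6 rad/s
The rod makes angle φ with the slider axis where L sinφ = r sinθ; differentiating, L cosφ·φ̇ = r ω cosθ.
L cosφ = √(L² − r² sin²θ) = 0.16672 m.
|ω_rod| = r ω |cosθ| / √(L² − r² sin²θ) = 0.0601·7.6·0.71080/0.16672 = 1.9473 rad/s.

1.95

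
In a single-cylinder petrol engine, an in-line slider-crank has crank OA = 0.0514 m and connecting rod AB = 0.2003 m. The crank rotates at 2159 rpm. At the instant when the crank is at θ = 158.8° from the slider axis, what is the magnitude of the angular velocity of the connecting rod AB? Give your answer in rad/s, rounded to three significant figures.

ω = 226.1 rad/s (converted from 2159 rpm).
The rod makes angle φ with the slider axis where L sinφ = r sinθ; differentiating, L cosφ·φ̇ = r ω cosθ.
L cosφ = √(L² − r² sin²θ) = 0.19944 m.
|ω_rod| = r ω |cosθ| / √(L² − r² sin²θ) = 0.0514·226.1·0.93232/0.19944 = 54.326 rad/s.

54.3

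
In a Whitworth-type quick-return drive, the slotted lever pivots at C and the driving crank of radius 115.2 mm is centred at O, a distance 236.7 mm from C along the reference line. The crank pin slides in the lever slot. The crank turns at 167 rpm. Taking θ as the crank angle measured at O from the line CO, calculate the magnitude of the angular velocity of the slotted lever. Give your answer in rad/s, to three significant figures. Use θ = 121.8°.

ω = 17.49 rad/s (from 167 rpm).
Crank pin A relative to C: A = (d + r cosθ, r sinθ); lever angle φ = atan2(r sinθ, d + r cosθ).
Differentiating tanφ: φ̇ = rω(d cosθ + r)/(d² + r² + 2dr cosθ).
d² + r² + 2dr cosθ = |CA|² = 0.04056 m²;  d cosθ + r = -0.0095304 m.
|ω_lever| = |0.1152·17.49·-0.0095304| / 0.04056 = 0.47338 rad/s.

0.473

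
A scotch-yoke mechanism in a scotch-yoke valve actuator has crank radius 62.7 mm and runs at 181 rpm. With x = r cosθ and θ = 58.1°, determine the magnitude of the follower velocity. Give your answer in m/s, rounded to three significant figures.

ω = 18.95 rad/s (from 181 rpm).
x = r cosθ ⇒ ẋ = −rω sinθ.
|v| = rω|sinθ| = 0.0627·18.95·|sin 58.1°| = 1.0089 m/s.

1.01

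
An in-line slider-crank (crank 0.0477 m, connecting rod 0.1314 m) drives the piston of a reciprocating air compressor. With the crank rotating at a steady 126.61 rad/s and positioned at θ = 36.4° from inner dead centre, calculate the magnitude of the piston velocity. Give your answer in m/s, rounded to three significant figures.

4.66

ω = 126.6 rad/s
For an in-line slider-crank, x = r cosθ + √(L² − r² sin²θ), so v = −rω sinθ·[1 + r cosθ/√(L² − r² sin²θ)].
With r = 0.0477 m, L = 0.1314 m, θ = 36.4°: √(L² − r² sin²θ) = 0.12831 m.
v = −0.0477·126.6·0.59342·[1 + 0.0477·0.80489/0.12831] = -4.6562 m/s.
|v| = 4.6562 m/s.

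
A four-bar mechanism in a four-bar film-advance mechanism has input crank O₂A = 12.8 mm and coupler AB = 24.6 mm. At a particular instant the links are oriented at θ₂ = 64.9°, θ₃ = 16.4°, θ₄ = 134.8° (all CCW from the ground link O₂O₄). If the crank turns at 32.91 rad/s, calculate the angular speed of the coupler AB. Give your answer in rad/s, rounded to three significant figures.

18.3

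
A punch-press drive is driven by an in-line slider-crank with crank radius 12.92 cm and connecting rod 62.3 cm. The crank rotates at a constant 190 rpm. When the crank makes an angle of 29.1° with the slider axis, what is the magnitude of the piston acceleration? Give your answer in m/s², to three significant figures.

ω = 2π·190/60 = 19.9 rad/s
x(θ) = r cosθ + √(L² − r² sin²θ); with ω constant, a = ω²·d²x/dθ².
d²x/dθ² = −r cosθ − r²(cos2θ)/√u − r⁴ sin²2θ/(4u^{3/2}),  u = L² − r² sin²θ = 0.384181 m².
Substituting r = 0.1292 m, L = 0.623 m, θ = 29.1°: d²x/dθ² = -0.12729 m.
a = ω²·d²x/dθ² = (19.9)²·(-0.12729) = -50.393 m/s²;  |a| = 50.393 m/s².

50.4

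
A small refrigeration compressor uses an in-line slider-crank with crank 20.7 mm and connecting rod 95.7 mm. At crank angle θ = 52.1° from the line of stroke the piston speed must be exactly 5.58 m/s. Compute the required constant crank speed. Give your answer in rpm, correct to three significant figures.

For an in-line slider-crank, |v_piston| = rω|sinθ|·[1 + r cosθ/√(L² − r² sin²θ)].
With r = 0.0207 m, L = 0.0957 m, θ = 52.1°: the bracketed kinematic factor |dx/dθ| = 0.018537 m.
ω = v/|dx/dθ| = 5.58/0.018537 = 301.02 rad/s.
N = 60ω/(2π) = 2874.6 rpm.

2870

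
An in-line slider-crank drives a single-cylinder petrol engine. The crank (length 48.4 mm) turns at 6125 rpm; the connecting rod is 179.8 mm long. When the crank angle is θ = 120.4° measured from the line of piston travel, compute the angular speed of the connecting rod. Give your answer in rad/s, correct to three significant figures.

ω = 641.4 rad/s (converted from 6125 rpm).
The rod makes angle φ with the slider axis where L sinφ = r sinθ; differentiating, L cosφ·φ̇ = r ω cosθ.
L cosφ = √(L² − r² sin²θ) = 0.17489 m.
|ω_rod| = r ω |cosθ| / √(L² − r² sin²θ) = 0.0484·641.4·0.50603/0.17489 = 89.826 rad/s.

89.8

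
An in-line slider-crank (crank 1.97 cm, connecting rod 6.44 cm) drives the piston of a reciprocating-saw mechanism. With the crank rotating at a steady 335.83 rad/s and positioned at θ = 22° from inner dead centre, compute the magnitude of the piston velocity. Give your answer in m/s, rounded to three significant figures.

3.19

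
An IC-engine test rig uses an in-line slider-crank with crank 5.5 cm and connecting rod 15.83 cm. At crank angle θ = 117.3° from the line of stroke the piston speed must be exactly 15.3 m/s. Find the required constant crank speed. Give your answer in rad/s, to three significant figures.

376

For an in-line slider-crank, |v_piston| = rω|sinθ|·[1 + r cosθ/√(L² − r² sin²θ)].
With r = 0.055 m, L = 0.1583 m, θ = 117.3°: the bracketed kinematic factor |dx/dθ| = 0.040686 m.
ω = v/|dx/dθ| = 15.3/0.040686 = 376.05 rad/s.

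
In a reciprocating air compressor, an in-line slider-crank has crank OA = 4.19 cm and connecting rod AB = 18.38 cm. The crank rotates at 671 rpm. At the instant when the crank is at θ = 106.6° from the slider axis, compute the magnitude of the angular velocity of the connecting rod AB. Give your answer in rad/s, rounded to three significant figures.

4.69

ω = 70.27 rad/s (converted from 671 rpm).
The rod makes angle φ with the slider axis where L sinφ = r sinθ; differentiating, L cosφ·φ̇ = r ω cosθ.
L cosφ = √(L² − r² sin²θ) = 0.17936 m.
|ω_rod| = r ω |cosθ| / √(L² − r² sin²θ) = 0.0419·70.27·0.28569/0.17936 = 4.6896 rad/s.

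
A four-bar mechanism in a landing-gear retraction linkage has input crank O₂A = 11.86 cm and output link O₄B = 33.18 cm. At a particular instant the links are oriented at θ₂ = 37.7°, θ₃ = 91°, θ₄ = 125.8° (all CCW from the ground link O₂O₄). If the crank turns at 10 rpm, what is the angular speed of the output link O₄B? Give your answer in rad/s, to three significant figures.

0.526

ω₂ = 1.047 rad/s (from 10 rpm).
Differentiating the loop-closure r₂e^{iθ₂}+r₃e^{iθ₃}=r₁+r₄e^{iθ₄} gives r₂ω₂e^{iθ₂}+r₃ω₃e^{iθ₃}=r₄ω₄e^{iθ₄}.
Eliminating the other unknown: ω₄ = r₂ω₂ sin(θ₂−θ₃) / [r₄ sin(θ₄−θ₃)].
Numerator sine = -0.80178; denominator sine = +0.57071.
Result = 0.1186·1.047·(-0.80178) / (0.3318·(+0.57071)) = -0.52586 rad/s; magnitude 0.52586 rad/s.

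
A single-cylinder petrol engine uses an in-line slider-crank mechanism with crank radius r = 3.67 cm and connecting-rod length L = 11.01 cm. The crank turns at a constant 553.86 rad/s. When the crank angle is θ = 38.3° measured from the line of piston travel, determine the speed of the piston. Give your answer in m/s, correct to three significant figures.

16.0

ω = 553.9 rad/s
For an in-line slider-crank, x = r cosθ + √(L² − r² sin²θ), so v = −rω sinθ·[1 + r cosθ/√(L² − r² sin²θ)].
With r = 0.0367 m, L = 0.1101 m, θ = 38.3°: √(L² − r² sin²θ) = 0.10772 m.
v = −0.0367·553.9·0.61978·[1 + 0.0367·0.78478/0.10772] = -15.966 m/s.
|v| = 15.966 m/s.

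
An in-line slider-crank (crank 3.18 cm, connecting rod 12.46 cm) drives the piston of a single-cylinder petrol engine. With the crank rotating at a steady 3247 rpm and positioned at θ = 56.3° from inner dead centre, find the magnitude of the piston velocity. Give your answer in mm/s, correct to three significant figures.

10300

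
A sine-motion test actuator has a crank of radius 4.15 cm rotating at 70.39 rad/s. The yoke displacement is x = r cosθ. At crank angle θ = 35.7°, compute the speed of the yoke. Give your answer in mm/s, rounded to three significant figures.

1700

ω = 70.39 rad/s
x = r cosθ ⇒ ẋ = −rω sinθ.
|v| = rω|sinθ| = 0.0415·70.39·|sin 35.7°| = 1.7046 m/s = 1704.6 mm/s.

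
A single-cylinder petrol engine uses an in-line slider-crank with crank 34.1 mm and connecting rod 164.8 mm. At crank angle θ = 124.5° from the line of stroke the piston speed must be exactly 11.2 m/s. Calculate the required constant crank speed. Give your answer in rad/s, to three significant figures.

452

For an in-line slider-crank, |v_piston| = rω|sinθ|·[1 + r cosθ/√(L² − r² sin²θ)].
With r = 0.0341 m, L = 0.1648 m, θ = 124.5°: the bracketed kinematic factor |dx/dθ| = 0.02476 m.
ω = v/|dx/dθ| = 11.2/0.02476 = 452.34 rad/s.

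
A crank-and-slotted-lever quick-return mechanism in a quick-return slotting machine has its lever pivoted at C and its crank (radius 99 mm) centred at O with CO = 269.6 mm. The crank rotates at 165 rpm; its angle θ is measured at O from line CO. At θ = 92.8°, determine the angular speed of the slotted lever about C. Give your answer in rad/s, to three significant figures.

1.84

ω = 17.28 rad/s (from 165 rpm).
Crank pin A relative to C: A = (d + r cosθ, r sinθ); lever angle φ = atan2(r sinθ, d + r cosθ).
Differentiating tanφ: φ̇ = rω(d cosθ + r)/(d² + r² + 2dr cosθ).
d² + r² + 2dr cosθ = |CA|² = 0.0798775 m²;  d cosθ + r = +0.08583 m.
|ω_lever| = |0.099·17.28·+0.08583| / 0.0798775 = 1.8381 rad/s.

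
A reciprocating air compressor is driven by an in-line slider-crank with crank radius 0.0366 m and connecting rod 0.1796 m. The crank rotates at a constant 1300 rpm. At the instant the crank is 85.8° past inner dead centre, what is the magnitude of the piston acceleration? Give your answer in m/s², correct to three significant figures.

ω = 2π·1300/60 = 136.1 rad/s
x(θ) = r cosθ + √(L² − r² sin²θ); with ω constant, a = ω²·d²x/dθ².
d²x/dθ² = −r cosθ − r²(cos2θ)/√u − r⁴ sin²2θ/(4u^{3/2}),  u = L² − r² sin²θ = 0.0309238 m².
Substituting r = 0.0366 m, L = 0.1796 m, θ = 85.8°: d²x/dθ² = +0.0048536 m.
a = ω²·d²x/dθ² = (136.1)²·(+0.0048536) = +89.951 m/s²;  |a| = 89.951 m/s².

90.0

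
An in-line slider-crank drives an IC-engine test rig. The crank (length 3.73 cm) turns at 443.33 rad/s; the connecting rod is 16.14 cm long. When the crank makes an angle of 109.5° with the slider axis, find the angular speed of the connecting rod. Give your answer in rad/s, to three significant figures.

ω = 443.3 rad/s
The rod makes angle φ with the slider axis where L sinφ = r sinθ; differentiating, L cosφ·φ̇ = r ω cosθ.
L cosφ = √(L² − r² sin²θ) = 0.15752 m.
|ω_rod| = r ω |cosθ| / √(L² − r² sin²θ) = 0.0373·443.3·0.33381/0.15752 = 35.042 rad/s.

35.0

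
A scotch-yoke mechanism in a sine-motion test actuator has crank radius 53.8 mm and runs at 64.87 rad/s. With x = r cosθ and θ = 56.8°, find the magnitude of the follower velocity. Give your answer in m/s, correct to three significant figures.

ω = 64.87 rad/s
x = r cosθ ⇒ ẋ = −rω sinθ.
|v| = rω|sinθ| = 0.0538·64.87·|sin 56.8°| = 2.9203 m/s.

2.92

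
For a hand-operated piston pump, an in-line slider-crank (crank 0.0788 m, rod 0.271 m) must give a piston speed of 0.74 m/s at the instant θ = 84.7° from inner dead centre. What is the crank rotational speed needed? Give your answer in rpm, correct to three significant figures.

87.6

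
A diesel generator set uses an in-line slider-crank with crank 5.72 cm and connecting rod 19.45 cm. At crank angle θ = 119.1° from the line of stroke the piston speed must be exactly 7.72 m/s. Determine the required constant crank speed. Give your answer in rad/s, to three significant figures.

181

For an in-line slider-crank, |v_piston| = rω|sinθ|·[1 + r cosθ/√(L² − r² sin²θ)].
With r = 0.0572 m, L = 0.1945 m, θ = 119.1°: the bracketed kinematic factor |dx/dθ| = 0.042583 m.
ω = v/|dx/dθ| = 7.72/0.042583 = 181.29 rad/s.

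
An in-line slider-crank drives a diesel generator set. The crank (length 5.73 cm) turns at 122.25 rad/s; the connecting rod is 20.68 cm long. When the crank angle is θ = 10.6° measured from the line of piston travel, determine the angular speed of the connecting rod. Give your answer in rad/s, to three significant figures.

33.3

ω = 122.2 rad/s
The rod makes angle φ with the slider axis where L sinφ = r sinθ; differentiating, L cosφ·φ̇ = r ω cosθ.
L cosφ = √(L² − r² sin²θ) = 0.20653 m.
|ω_rod| = r ω |cosθ| / √(L² − r² sin²θ) = 0.0573·122.2·0.98294/0.20653 = 33.338 rad/s.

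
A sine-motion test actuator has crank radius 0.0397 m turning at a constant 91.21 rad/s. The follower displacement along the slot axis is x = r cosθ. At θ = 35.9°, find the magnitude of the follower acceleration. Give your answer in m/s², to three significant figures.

ω = 91.21 rad/s
x = r cosθ ⇒ ẍ = −rω² cosθ (ω constant).
|a| = rω²|cosθ| = 0.0397·(91.21)²·|cos 35.9°| = 267.54 m/s².

268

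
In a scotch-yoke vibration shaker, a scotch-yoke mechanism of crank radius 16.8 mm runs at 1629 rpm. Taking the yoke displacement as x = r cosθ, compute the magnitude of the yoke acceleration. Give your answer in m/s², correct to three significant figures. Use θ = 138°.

ω = 170.6 rad/s (from 1629 rpm).
x = r cosθ ⇒ ẍ = −rω² cosθ (ω constant).
|a| = rω²|cosθ| = 0.0168·(170.6)²·|cos 138°| = 363.31 m/s².

363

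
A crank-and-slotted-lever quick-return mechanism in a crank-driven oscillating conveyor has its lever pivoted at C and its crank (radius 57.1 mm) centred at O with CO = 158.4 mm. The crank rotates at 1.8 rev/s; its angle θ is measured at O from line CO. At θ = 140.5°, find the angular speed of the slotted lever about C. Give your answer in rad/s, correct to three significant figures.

ω = 11.31 rad/s (from 1.8 rev/s).
Crank pin A relative to C: A = (d + r cosθ, r sinθ); lever angle φ = atan2(r sinθ, d + r cosθ).
Differentiating tanφ: φ̇ = rω(d cosθ + r)/(d² + r² + 2dr cosθ).
d² + r² + 2dr cosθ = |CA|² = 0.0143928 m²;  d cosθ + r = -0.065125 m.
|ω_lever| = |0.0571·11.31·-0.065125| / 0.0143928 = 2.9221 rad/s.

2.92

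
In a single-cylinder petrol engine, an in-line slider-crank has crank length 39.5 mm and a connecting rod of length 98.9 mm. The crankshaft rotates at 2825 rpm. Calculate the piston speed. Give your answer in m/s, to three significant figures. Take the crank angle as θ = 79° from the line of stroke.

12.4

ω = 2π·2825/60 = 295.8 rad/s
For an in-line slider-crank, x = r cosθ + √(L² − r² sin²θ), so v = −rω sinθ·[1 + r cosθ/√(L² − r² sin²θ)].
With r = 0.0395 m, L = 0.0989 m, θ = 79°: √(L² − r² sin²θ) = 0.090982 m.
v = −0.0395·295.8·0.98163·[1 + 0.0395·0.19081/0.090982] = -12.421 m/s.
|v| = 12.421 m/s.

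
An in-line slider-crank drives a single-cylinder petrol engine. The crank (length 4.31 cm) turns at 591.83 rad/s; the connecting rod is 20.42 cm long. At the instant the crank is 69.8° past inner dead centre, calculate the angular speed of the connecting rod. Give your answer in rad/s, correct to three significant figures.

ω = 591.8 rad/s
The rod makes angle φ with the slider axis where L sinφ = r sinθ; differentiating, L cosφ·φ̇ = r ω cosθ.
L cosφ = √(L² − r² sin²θ) = 0.20015 m.
|ω_rod| = r ω |cosθ| / √(L² − r² sin²θ) = 0.0431·591.8·0.34530/0.20015 = 44.005 rad/s.

44.0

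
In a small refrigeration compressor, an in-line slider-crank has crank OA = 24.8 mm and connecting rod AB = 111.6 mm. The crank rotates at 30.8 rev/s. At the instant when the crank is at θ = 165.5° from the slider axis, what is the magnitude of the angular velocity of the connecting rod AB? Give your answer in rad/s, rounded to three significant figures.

41.7

ω = 193.5 rad/s (converted from 30.8 rev/s).
The rod makes angle φ with the slider axis where L sinφ = r sinθ; differentiating, L cosφ·φ̇ = r ω cosθ.
L cosφ = √(L² − r² sin²θ) = 0.11143 m.
|ω_rod| = r ω |cosθ| / √(L² − r² sin²θ) = 0.0248·193.5·0.96815/0.11143 = 41.7 rad/s.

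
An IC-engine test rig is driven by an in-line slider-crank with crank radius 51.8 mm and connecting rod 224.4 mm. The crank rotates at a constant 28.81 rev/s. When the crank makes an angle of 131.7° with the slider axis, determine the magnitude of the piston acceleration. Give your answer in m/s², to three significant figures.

ω = 2π·28.8 = 181 rad/s
x(θ) = r cosθ + √(L² − r² sin²θ); with ω constant, a = ω²·d²x/dθ².
d²x/dθ² = −r cosθ − r²(cos2θ)/√u − r⁴ sin²2θ/(4u^{3/2}),  u = L² − r² sin²θ = 0.0488595 m².
Substituting r = 0.0518 m, L = 0.2244 m, θ = 131.7°: d²x/dθ² = +0.03569 m.
a = ω²·d²x/dθ² = (181)²·(+0.03569) = +1169.5 m/s²;  |a| = 1169.5 m/s².

1170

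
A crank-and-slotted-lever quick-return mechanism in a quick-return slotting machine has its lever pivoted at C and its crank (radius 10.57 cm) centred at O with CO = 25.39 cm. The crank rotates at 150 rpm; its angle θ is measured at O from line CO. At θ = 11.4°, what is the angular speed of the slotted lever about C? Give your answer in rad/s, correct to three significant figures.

ω = 15.71 rad/s (from 150 rpm).
Crank pin A relative to C: A = (d + r cosθ, r sinθ); lever angle φ = atan2(r sinθ, d + r cosθ).
Differentiating tanφ: φ̇ = rω(d cosθ + r)/(d² + r² + 2dr cosθ).
d² + r² + 2dr cosθ = |CA|² = 0.128253 m²;  d cosθ + r = +0.35459 m.
|ω_lever| = |0.1057·15.71·+0.35459| / 0.128253 = 4.5904 rad/s.

4.59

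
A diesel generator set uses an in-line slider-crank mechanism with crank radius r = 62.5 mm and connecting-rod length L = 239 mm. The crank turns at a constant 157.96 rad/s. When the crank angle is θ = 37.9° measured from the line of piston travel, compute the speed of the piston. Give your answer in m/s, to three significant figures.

7.33

ω = 158 rad/s
For an in-line slider-crank, x = r cosθ + √(L² − r² sin²θ), so v = −rω sinθ·[1 + r cosθ/√(L² − r² sin²θ)].
With r = 0.0625 m, L = 0.239 m, θ = 37.9°: √(L² − r² sin²θ) = 0.2359 m.
v = −0.0625·158·0.61429·[1 + 0.0625·0.78908/0.2359] = -7.3324 m/s.
|v| = 7.3324 m/s.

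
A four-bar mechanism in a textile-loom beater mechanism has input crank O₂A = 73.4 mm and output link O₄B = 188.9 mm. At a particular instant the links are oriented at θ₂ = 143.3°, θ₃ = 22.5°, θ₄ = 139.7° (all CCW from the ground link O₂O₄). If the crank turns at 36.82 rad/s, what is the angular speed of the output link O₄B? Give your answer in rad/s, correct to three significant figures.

13.8

ω₂ = 36.82 rad/s
Differentiating the loop-closure r₂e^{iθ₂}+r₃e^{iθ₃}=r₁+r₄e^{iθ₄} gives r₂ω₂e^{iθ₂}+r₃ω₃e^{iθ₃}=r₄ω₄e^{iθ₄}.
Eliminating the other unknown: ω₄ = r₂ω₂ sin(θ₂−θ₃) / [r₄ sin(θ₄−θ₃)].
Numerator sine = +0.85896; denominator sine = +0.88942.
Result = 0.0734·36.82·(+0.85896) / (0.1889·(+0.88942)) = +13.817 rad/s; magnitude 13.817 rad/s.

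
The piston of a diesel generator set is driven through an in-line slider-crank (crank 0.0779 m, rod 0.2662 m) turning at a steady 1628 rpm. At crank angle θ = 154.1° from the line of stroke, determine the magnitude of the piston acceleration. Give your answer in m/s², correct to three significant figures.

1610

ω = 2π·1628/60 = 170.5 rad/s
x(θ) = r cosθ + √(L² − r² sin²θ); with ω constant, a = ω²·d²x/dθ².
d²x/dθ² = −r cosθ − r²(cos2θ)/√u − r⁴ sin²2θ/(4u^{3/2}),  u = L² − r² sin²θ = 0.0697046 m².
Substituting r = 0.0779 m, L = 0.2662 m, θ = 154.1°: d²x/dθ² = +0.055552 m.
a = ω²·d²x/dθ² = (170.5)²·(+0.055552) = +1614.6 m/s²;  |a| = 1614.6 m/s².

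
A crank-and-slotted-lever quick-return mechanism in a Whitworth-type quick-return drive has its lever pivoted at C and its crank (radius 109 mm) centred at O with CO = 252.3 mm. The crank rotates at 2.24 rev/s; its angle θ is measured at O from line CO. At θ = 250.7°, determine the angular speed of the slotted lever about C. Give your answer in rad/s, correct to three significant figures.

0.685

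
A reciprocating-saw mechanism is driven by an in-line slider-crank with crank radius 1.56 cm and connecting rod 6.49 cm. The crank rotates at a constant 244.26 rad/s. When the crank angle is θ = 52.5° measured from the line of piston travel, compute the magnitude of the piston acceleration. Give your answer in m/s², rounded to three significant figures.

ω = 244.3 rad/s
x(θ) = r cosθ + √(L² − r² sin²θ); with ω constant, a = ω²·d²x/dθ².
d²x/dθ² = −r cosθ − r²(cos2θ)/√u − r⁴ sin²2θ/(4u^{3/2}),  u = L² − r² sin²θ = 0.00405884 m².
Substituting r = 0.0156 m, L = 0.0649 m, θ = 52.5°: d²x/dθ² = -0.0085614 m.
a = ω²·d²x/dθ² = (244.3)²·(-0.0085614) = -510.8 m/s²;  |a| = 510.8 m/s².

511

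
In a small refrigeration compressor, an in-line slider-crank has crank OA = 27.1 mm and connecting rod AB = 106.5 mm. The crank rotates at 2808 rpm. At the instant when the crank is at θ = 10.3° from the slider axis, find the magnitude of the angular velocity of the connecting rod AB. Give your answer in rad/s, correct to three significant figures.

ω = 294.1 rad/s (converted from 2808 rpm).
The rod makes angle φ with the slider axis where L sinφ = r sinθ; differentiating, L cosφ·φ̇ = r ω cosθ.
L cosφ = √(L² − r² sin²θ) = 0.10639 m.
|ω_rod| = r ω |cosθ| / √(L² − r² sin²θ) = 0.0271·294.1·0.98389/0.10639 = 73.695 rad/s.

73.7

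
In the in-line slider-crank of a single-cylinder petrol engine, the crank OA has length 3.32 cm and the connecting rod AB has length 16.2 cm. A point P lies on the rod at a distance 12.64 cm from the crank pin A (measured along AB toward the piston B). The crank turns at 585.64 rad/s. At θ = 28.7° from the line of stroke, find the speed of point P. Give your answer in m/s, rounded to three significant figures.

11.3

ω = 585.6 rad/s.  Crank-pin speed |V_A| = rω = 19.443 m/s, perpendicular to OA.
Rod angle: sinφ = −(r/L) sinθ ⇒ φ = -5.648°; ω_rod = −rω cosθ/√(L²−r²sin²θ) = -105.79 rad/s.
V_P = V_A + ω_rod × AP, with AP = 0.1264 m along the rod.
Components: V_Px = −rω sinθ − a·ω_rod·sinφ = -10.653 m/s;  V_Py = rω cosθ + a·ω_rod·cosφ = +3.7478 m/s.
|V_P| = √(V_Px² + V_Py²) = 11.293 m/s.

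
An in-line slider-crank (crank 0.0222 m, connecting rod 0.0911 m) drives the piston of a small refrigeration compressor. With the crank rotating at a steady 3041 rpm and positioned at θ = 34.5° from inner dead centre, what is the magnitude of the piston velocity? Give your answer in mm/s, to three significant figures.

4820

ω = 2π·3041/60 = 318.5 rad/s
For an in-line slider-crank, x = r cosθ + √(L² − r² sin²θ), so v = −rω sinθ·[1 + r cosθ/√(L² − r² sin²θ)].
With r = 0.0222 m, L = 0.0911 m, θ = 34.5°: √(L² − r² sin²θ) = 0.090228 m.
v = −0.0222·318.5·0.56641·[1 + 0.0222·0.82413/0.090228] = -4.8162 m/s.
|v| = 4.8162 m/s = 4816.2 mm/s.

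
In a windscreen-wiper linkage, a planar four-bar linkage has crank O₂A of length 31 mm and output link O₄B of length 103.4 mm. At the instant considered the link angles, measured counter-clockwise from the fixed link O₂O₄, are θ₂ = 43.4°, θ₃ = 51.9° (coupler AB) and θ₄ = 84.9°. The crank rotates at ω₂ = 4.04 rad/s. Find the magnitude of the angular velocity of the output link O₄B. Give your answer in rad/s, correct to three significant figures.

ω₂ = 4.04 rad/s
Differentiating the loop-closure r₂e^{iθ₂}+r₃e^{iθ₃}=r₁+r₄e^{iθ₄} gives r₂ω₂e^{iθ₂}+r₃ω₃e^{iθ₃}=r₄ω₄e^{iθ₄}.
Eliminating the other unknown: ω₄ = r₂ω₂ sin(θ₂−θ₃) / [r₄ sin(θ₄−θ₃)].
Numerator sine = -0.14781; denominator sine = +0.54464.
Result = 0.031·4.04·(-0.14781) / (0.1034·(+0.54464)) = -0.32871 rad/s; magnitude 0.32871 rad/s.

0.329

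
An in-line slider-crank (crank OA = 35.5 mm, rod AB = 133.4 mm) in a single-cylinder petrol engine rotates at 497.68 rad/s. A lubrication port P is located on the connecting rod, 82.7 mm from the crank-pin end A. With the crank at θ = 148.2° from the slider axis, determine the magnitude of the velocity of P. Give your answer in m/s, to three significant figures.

9.82

ω = 497.7 rad/s.  Crank-pin speed |V_A| = rω = 17.668 m/s, perpendicular to OA.
Rod angle: sinφ = −(r/L) sinθ ⇒ φ = -8.061°; ω_rod = −rω cosθ/√(L²−r²sin²θ) = +113.68 rad/s.
V_P = V_A + ω_rod × AP, with AP = 0.0827 m along the rod.
Components: V_Px = −rω sinθ − a·ω_rod·sinφ = -7.9917 m/s;  V_Py = rω cosθ + a·ω_rod·cosφ = -5.7068 m/s.
|V_P| = √(V_Px² + V_Py²) = 9.8201 m/s.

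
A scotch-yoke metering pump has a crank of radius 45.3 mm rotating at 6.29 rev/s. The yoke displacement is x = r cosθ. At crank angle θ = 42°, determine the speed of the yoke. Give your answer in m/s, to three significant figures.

1.20

ω = 39.52 rad/s (from 6.29 rev/s).
x = r cosθ ⇒ ẋ = −rω sinθ.
|v| = rω|sinθ| = 0.0453·39.52·|sin 42°| = 1.198 m/s.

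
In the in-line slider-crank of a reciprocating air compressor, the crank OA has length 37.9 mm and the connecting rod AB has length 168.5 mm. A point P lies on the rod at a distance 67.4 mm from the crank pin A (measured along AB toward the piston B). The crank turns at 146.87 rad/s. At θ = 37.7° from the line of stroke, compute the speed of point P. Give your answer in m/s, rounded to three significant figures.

4.51

ω = 146.9 rad/s.  Crank-pin speed |V_A| = rω = 5.5664 m/s, perpendicular to OA.
Rod angle: sinφ = −(r/L) sinθ ⇒ φ = -7.906°; ω_rod = −rω cosθ/√(L²−r²sin²θ) = -26.389 rad/s.
V_P = V_A + ω_rod × AP, with AP = 0.0674 m along the rod.
Components: V_Px = −rω sinθ − a·ω_rod·sinφ = -3.6486 m/s;  V_Py = rω cosθ + a·ω_rod·cosφ = +2.6425 m/s.
|V_P| = √(V_Px² + V_Py²) = 4.5051 m/s.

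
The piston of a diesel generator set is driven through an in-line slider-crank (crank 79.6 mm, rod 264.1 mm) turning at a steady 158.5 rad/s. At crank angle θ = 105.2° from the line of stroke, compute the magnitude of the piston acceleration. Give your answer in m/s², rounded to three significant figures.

1060

ω = 158.5 rad/s
x(θ) = r cosθ + √(L² − r² sin²θ); with ω constant, a = ω²·d²x/dθ².
d²x/dθ² = −r cosθ − r²(cos2θ)/√u − r⁴ sin²2θ/(4u^{3/2}),  u = L² − r² sin²θ = 0.0638482 m².
Substituting r = 0.0796 m, L = 0.2641 m, θ = 105.2°: d²x/dθ² = +0.042339 m.
a = ω²·d²x/dθ² = (158.5)²·(+0.042339) = +1063.7 m/s²;  |a| = 1063.7 m/s².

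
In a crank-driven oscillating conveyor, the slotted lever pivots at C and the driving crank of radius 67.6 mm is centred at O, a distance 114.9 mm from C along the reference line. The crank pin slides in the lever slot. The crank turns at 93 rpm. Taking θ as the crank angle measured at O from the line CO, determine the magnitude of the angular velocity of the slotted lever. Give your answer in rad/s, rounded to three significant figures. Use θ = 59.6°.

3.23

ω = 9.739 rad/s (from 93 rpm).
Crank pin A relative to C: A = (d + r cosθ, r sinθ); lever angle φ = atan2(r sinθ, d + r cosθ).
Differentiating tanφ: φ̇ = rω(d cosθ + r)/(d² + r² + 2dr cosθ).
d² + r² + 2dr cosθ = |CA|² = 0.0256327 m²;  d cosθ + r = +0.12574 m.
|ω_lever| = |0.0676·9.739·+0.12574| / 0.0256327 = 3.2296 rad/s.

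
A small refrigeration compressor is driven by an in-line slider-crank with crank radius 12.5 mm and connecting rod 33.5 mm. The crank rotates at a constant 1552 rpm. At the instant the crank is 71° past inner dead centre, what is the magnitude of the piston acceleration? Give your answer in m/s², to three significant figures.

5.72

ω = 2π·1552/60 = 162.5 rad/s
x(θ) = r cosθ + √(L² − r² sin²θ); with ω constant, a = ω²·d²x/dθ².
d²x/dθ² = −r cosθ − r²(cos2θ)/√u − r⁴ sin²2θ/(4u^{3/2}),  u = L² − r² sin²θ = 0.000982562 m².
Substituting r = 0.0125 m, L = 0.0335 m, θ = 71°: d²x/dθ² = -0.00021671 m.
a = ω²·d²x/dθ² = (162.5)²·(-0.00021671) = -5.7242 m/s²;  |a| = 5.7242 m/s².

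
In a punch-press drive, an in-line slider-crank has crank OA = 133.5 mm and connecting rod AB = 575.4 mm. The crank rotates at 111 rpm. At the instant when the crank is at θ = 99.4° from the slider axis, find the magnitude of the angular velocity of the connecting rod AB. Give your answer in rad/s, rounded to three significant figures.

ω = 11.62 rad/s (converted from 111 rpm).
The rod makes angle φ with the slider axis where L sinφ = r sinθ; differentiating, L cosφ·φ̇ = r ω cosθ.
L cosφ = √(L² − r² sin²θ) = 0.56012 m.
|ω_rod| = r ω |cosθ| / √(L² − r² sin²θ) = 0.1335·11.62·0.16333/0.56012 = 0.45249 rad/s.

0.452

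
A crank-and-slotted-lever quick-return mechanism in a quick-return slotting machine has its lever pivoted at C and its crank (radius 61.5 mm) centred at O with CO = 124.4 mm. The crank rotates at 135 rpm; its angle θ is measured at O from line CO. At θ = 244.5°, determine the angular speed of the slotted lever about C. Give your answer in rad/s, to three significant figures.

0.545

ω = 14.14 rad/s (from 135 rpm).
Crank pin A relative to C: A = (d + r cosθ, r sinθ); lever angle φ = atan2(r sinθ, d + r cosθ).
Differentiating tanφ: φ̇ = rω(d cosθ + r)/(d² + r² + 2dr cosθ).
d² + r² + 2dr cosθ = |CA|² = 0.0126703 m²;  d cosθ + r = +0.0079444 m.
|ω_lever| = |0.0615·14.14·+0.0079444| / 0.0126703 = 0.54515 rad/s.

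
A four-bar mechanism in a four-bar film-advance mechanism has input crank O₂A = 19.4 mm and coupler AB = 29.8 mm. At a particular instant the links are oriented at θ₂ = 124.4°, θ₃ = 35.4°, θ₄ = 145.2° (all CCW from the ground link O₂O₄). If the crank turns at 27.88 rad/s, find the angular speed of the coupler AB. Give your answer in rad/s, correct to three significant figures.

ω₂ = 27.88 rad/s
Differentiating the loop-closure r₂e^{iθ₂}+r₃e^{iθ₃}=r₁+r₄e^{iθ₄} gives r₂ω₂e^{iθ₂}+r₃ω₃e^{iθ₃}=r₄ω₄e^{iθ₄}.
Eliminating the other unknown: ω₃ = r₂ω₂ sin(θ₄−θ₂) / [r₃ sin(θ₃−θ₄)].
Numerator sine = +0.35511; denominator sine = -0.94088.
Result = 0.0194·27.88·(+0.35511) / (0.0298·(-0.94088)) = -6.8502 rad/s; magnitude 6.8502 rad/s.

6.85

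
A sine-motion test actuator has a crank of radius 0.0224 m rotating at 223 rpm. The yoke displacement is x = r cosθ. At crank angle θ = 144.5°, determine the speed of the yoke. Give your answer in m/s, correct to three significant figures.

ω = 23.35 rad/s (from 223 rpm).
x = r cosθ ⇒ ẋ = −rω sinθ.
|v| = rω|sinθ| = 0.0224·23.35·|sin 144.5°| = 0.30376 m/s.

0.304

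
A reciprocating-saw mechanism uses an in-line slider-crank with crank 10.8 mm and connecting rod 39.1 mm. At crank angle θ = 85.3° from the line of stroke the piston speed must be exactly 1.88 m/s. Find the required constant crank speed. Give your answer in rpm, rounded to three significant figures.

1630

For an in-line slider-crank, |v_piston| = rω|sinθ|·[1 + r cosθ/√(L² − r² sin²θ)].
With r = 0.0108 m, L = 0.0391 m, θ = 85.3°: the bracketed kinematic factor |dx/dθ| = 0.011017 m.
ω = v/|dx/dθ| = 1.88/0.011017 = 170.64 rad/s.
N = 60ω/(2π) = 1629.5 rpm.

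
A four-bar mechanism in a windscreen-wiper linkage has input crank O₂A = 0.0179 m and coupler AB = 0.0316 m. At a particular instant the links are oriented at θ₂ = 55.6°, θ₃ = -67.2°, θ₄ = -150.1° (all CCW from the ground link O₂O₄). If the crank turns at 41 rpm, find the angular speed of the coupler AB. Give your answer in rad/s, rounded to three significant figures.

ω₂ = 4.294 rad/s (from 41 rpm).
Differentiating the loop-closure r₂e^{iθ₂}+r₃e^{iθ₃}=r₁+r₄e^{iθ₄} gives r₂ω₂e^{iθ₂}+r₃ω₃e^{iθ₃}=r₄ω₄e^{iθ₄}.
Eliminating the other unknown: ω₃ = r₂ω₂ sin(θ₄−θ₂) / [r₃ sin(θ₃−θ₄)].
Numerator sine = +0.43366; denominator sine = +0.99233.
Result = 0.0179·4.294·(+0.43366) / (0.0316·(+0.99233)) = +1.0628 rad/s; magnitude 1.0628 rad/s.

1.06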